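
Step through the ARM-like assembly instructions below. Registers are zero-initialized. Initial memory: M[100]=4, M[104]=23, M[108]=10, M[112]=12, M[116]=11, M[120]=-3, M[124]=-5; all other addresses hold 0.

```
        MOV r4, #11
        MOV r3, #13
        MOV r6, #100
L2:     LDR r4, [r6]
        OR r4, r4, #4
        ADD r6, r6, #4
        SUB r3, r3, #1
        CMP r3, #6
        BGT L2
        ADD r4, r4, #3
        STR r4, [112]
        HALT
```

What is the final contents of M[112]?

MOV r4, #11 → r4=11
MOV r3, #13 → r3=13
MOV r6, #100 → r6=100
LDR r4, [r6] → r4=M[100]=4
OR r4, r4, #4 → r4=4|4=4
ADD r6, r6, #4 → r6=100+4=104
SUB r3, r3, #1 → r3=13-1=12
CMP r3, #6  (cmp 12,6)
BGT L2: taken
LDR r4, [r6] → r4=M[104]=23
OR r4, r4, #4 → r4=23|4=23
ADD r6, r6, #4 → r6=104+4=108
SUB r3, r3, #1 → r3=12-1=11
CMP r3, #6  (cmp 11,6)
BGT L2: taken
LDR r4, [r6] → r4=M[108]=10
OR r4, r4, #4 → r4=10|4=14
ADD r6, r6, #4 → r6=108+4=112
SUB r3, r3, #1 → r3=11-1=10
CMP r3, #6  (cmp 10,6)
BGT L2: taken
LDR r4, [r6] → r4=M[112]=12
OR r4, r4, #4 → r4=12|4=12
ADD r6, r6, #4 → r6=112+4=116
SUB r3, r3, #1 → r3=10-1=9
CMP r3, #6  (cmp 9,6)
BGT L2: taken
LDR r4, [r6] → r4=M[116]=11
OR r4, r4, #4 → r4=11|4=15
ADD r6, r6, #4 → r6=116+4=120
SUB r3, r3, #1 → r3=9-1=8
CMP r3, #6  (cmp 8,6)
BGT L2: taken
LDR r4, [r6] → r4=M[120]=-3
OR r4, r4, #4 → r4=(-3)|4=-3
ADD r6, r6, #4 → r6=120+4=124
SUB r3, r3, #1 → r3=8-1=7
CMP r3, #6  (cmp 7,6)
BGT L2: taken
LDR r4, [r6] → r4=M[124]=-5
OR r4, r4, #4 → r4=(-5)|4=-1
ADD r6, r6, #4 → r6=124+4=128
SUB r3, r3, #1 → r3=7-1=6
CMP r3, #6  (cmp 6,6)
BGT L2: not taken
ADD r4, r4, #3 → r4=(-1)+3=2
STR r4, [112] → M[112]=2
halt.

2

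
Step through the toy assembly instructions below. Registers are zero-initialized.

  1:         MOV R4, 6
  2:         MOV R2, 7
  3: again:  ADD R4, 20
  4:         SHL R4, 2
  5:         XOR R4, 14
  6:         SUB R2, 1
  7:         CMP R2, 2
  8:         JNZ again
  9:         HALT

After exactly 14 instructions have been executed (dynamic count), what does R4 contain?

486

MOV R4, 6 → R4=6
MOV R2, 7 → R2=7
ADD R4, 20 → R4=6+20=26
SHL R4, 2 → R4=26<<2=104
XOR R4, 14 → R4=104^14=102
SUB R2, 1 → R2=7-1=6
CMP R2, 2  (cmp 6,2)
JNZ again: taken
ADD R4, 20 → R4=102+20=122
SHL R4, 2 → R4=122<<2=488
XOR R4, 14 → R4=488^14=486
SUB R2, 1 → R2=6-1=5
CMP R2, 2  (cmp 5,2)
JNZ again: taken
After step 14: R4 = 486.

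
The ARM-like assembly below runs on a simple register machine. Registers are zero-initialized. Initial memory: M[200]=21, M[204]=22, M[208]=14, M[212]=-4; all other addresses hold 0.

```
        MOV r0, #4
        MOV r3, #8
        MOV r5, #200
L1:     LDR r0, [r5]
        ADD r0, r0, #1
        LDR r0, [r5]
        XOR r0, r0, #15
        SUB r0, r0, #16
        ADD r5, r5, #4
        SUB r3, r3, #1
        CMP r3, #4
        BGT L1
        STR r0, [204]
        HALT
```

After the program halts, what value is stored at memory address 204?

MOV r0, #4 → r0=4
MOV r3, #8 → r3=8
MOV r5, #200 → r5=200
LDR r0, [r5] → r0=M[200]=21
ADD r0, r0, #1 → r0=21+1=22
LDR r0, [r5] → r0=M[200]=21
XOR r0, r0, #15 → r0=21^15=26
SUB r0, r0, #16 → r0=26-16=10
ADD r5, r5, #4 → r5=200+4=204
SUB r3, r3, #1 → r3=8-1=7
CMP r3, #4  (cmp 7,4)
BGT L1: taken
LDR r0, [r5] → r0=M[204]=22
ADD r0, r0, #1 → r0=22+1=23
LDR r0, [r5] → r0=M[204]=22
XOR r0, r0, #15 → r0=22^15=25
SUB r0, r0, #16 → r0=25-16=9
ADD r5, r5, #4 → r5=204+4=208
SUB r3, r3, #1 → r3=7-1=6
CMP r3, #4  (cmp 6,4)
BGT L1: taken
LDR r0, [r5] → r0=M[208]=14
ADD r0, r0, #1 → r0=14+1=15
LDR r0, [r5] → r0=M[208]=14
XOR r0, r0, #15 → r0=14^15=1
SUB r0, r0, #16 → r0=1-16=-15
ADD r5, r5, #4 → r5=208+4=212
SUB r3, r3, #1 → r3=6-1=5
CMP r3, #4  (cmp 5,4)
BGT L1: taken
LDR r0, [r5] → r0=M[212]=-4
ADD r0, r0, #1 → r0=(-4)+1=-3
LDR r0, [r5] → r0=M[212]=-4
XOR r0, r0, #15 → r0=(-4)^15=-13
SUB r0, r0, #16 → r0=(-13)-16=-29
ADD r5, r5, #4 → r5=212+4=216
SUB r3, r3, #1 → r3=5-1=4
CMP r3, #4  (cmp 4,4)
BGT L1: not taken
STR r0, [204] → M[204]=-29
halt.

-29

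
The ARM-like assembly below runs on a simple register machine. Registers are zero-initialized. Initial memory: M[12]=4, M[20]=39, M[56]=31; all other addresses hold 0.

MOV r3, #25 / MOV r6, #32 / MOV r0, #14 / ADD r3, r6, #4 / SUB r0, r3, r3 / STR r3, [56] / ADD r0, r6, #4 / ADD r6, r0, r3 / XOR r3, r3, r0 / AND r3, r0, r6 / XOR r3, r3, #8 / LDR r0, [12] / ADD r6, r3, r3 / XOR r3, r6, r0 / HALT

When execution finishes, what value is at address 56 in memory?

36

after MOV r3, #25: r3=25
after MOV r6, #32: r6=32
after MOV r0, #14: r0=14
after ADD r3, r6, #4: r3=32+4=36
after SUB r0, r3, r3: r0=36-36=0
STR r3, [56] → M[56]=36
after ADD r0, r6, #4: r0=32+4=36
after ADD r6, r0, r3: r6=36+36=72
after XOR r3, r3, r0: r3=36^36=0
after AND r3, r0, r6: r3=36&72=0
after XOR r3, r3, #8: r3=0^8=8
after LDR r0, [12]: r0=M[12]=4
after ADD r6, r3, r3: r6=8+8=16
after XOR r3, r6, r0: r3=16^4=20
halt.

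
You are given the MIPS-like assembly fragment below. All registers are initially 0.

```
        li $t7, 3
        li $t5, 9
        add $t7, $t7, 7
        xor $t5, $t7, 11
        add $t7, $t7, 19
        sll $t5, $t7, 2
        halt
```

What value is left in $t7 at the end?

$t7=3
$t5=9
$t7=3+7=10
$t5=10^11=1
$t7=10+19=29
$t5=29<<2=116
halt.

29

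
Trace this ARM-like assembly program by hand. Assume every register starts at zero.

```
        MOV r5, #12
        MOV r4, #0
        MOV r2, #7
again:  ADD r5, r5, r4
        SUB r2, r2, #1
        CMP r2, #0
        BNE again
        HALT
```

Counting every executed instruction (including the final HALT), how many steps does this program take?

after MOV r5, #12: r5=12
after MOV r4, #0: r4=0
after MOV r2, #7: r2=7
after ADD r5, r5, r4: r5=12+0=12
after SUB r2, r2, #1: r2=7-1=6
CMP r2, #0  (cmp 6,0)
BNE again: taken
after ADD r5, r5, r4: r5=12+0=12
after SUB r2, r2, #1: r2=6-1=5
CMP r2, #0  (cmp 5,0)
BNE again: taken
after ADD r5, r5, r4: r5=12+0=12
after SUB r2, r2, #1: r2=5-1=4
CMP r2, #0  (cmp 4,0)
BNE again: taken
after ADD r5, r5, r4: r5=12+0=12
after SUB r2, r2, #1: r2=4-1=3
CMP r2, #0  (cmp 3,0)
BNE again: taken
after ADD r5, r5, r4: r5=12+0=12
after SUB r2, r2, #1: r2=3-1=2
CMP r2, #0  (cmp 2,0)
BNE again: taken
after ADD r5, r5, r4: r5=12+0=12
after SUB r2, r2, #1: r2=2-1=1
CMP r2, #0  (cmp 1,0)
BNE again: taken
after ADD r5, r5, r4: r5=12+0=12
after SUB r2, r2, #1: r2=1-1=0
CMP r2, #0  (cmp 0,0)
BNE again: not taken
halt.
Total executed instructions: 32.

32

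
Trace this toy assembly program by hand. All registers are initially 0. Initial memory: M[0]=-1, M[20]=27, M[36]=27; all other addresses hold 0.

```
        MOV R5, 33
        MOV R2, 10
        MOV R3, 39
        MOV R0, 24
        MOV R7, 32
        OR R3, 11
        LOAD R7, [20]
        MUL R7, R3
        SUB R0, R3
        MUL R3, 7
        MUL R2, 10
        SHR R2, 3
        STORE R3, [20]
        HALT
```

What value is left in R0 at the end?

MOV R5, 33 → R5=33
MOV R2, 10 → R2=10
MOV R3, 39 → R3=39
MOV R0, 24 → R0=24
MOV R7, 32 → R7=32
OR R3, 11 → R3=39|11=47
LOAD R7, [20] → R7=M[20]=27
MUL R7, R3 → R7=27*47=1269
SUB R0, R3 → R0=24-47=-23
MUL R3, 7 → R3=47*7=329
MUL R2, 10 → R2=10*10=100
SHR R2, 3 → R2=100>>3=12
STORE R3, [20] → M[20]=329
halt.

-23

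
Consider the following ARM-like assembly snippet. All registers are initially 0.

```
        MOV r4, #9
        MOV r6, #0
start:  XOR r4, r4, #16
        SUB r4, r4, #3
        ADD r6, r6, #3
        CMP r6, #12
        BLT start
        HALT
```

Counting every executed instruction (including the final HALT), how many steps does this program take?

r4=9
r6=0
r4=9^16=25
r4=25-3=22
r6=0+3=3
CMP r6, #12  (cmp 3,12)
BLT start: taken
r4=22^16=6
r4=6-3=3
r6=3+3=6
CMP r6, #12  (cmp 6,12)
BLT start: taken
r4=3^16=19
r4=19-3=16
r6=6+3=9
CMP r6, #12  (cmp 9,12)
BLT start: taken
r4=16^16=0
r4=0-3=-3
r6=9+3=12
CMP r6, #12  (cmp 12,12)
BLT start: not taken
halt.
Total executed instructions: 23.

23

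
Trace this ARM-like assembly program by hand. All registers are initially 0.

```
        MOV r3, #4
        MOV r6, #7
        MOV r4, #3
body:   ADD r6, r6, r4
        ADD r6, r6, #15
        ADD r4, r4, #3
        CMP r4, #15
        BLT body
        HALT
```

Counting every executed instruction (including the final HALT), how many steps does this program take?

24

r3=4
r6=7
r4=3
r6=7+3=10
r6=10+15=25
r4=3+3=6
CMP r4, #15  (cmp 6,15)
BLT body: taken
r6=25+6=31
r6=31+15=46
r4=6+3=9
CMP r4, #15  (cmp 9,15)
BLT body: taken
r6=46+9=55
r6=55+15=70
r4=9+3=12
CMP r4, #15  (cmp 12,15)
BLT body: taken
r6=70+12=82
r6=82+15=97
r4=12+3=15
CMP r4, #15  (cmp 15,15)
BLT body: not taken
halt.
Total executed instructions: 24.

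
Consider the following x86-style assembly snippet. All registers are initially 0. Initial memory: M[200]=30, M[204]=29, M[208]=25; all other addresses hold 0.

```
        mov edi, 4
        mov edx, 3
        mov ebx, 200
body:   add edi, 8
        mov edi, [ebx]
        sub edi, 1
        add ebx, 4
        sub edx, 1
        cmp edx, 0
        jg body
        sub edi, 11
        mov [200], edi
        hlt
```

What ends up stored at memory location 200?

13

edi=4
edx=3
ebx=200
edi=4+8=12
edi=M[200]=30
edi=30-1=29
ebx=200+4=204
edx=3-1=2
cmp edx, 0  (cmp 2,0)
jg body: taken
edi=29+8=37
edi=M[204]=29
edi=29-1=28
ebx=204+4=208
edx=2-1=1
cmp edx, 0  (cmp 1,0)
jg body: taken
edi=28+8=36
edi=M[208]=25
edi=25-1=24
ebx=208+4=212
edx=1-1=0
cmp edx, 0  (cmp 0,0)
jg body: not taken
edi=24-11=13
mov [200], edi → M[200]=13
halt.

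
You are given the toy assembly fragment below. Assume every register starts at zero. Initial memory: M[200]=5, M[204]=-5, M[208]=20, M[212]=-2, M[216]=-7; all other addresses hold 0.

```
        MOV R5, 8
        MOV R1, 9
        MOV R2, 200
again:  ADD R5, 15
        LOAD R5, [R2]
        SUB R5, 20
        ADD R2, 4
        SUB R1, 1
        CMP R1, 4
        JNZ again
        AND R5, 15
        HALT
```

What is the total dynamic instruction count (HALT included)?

MOV R5, 8 → R5=8
MOV R1, 9 → R1=9
MOV R2, 200 → R2=200
ADD R5, 15 → R5=8+15=23
LOAD R5, [R2] → R5=M[200]=5
SUB R5, 20 → R5=5-20=-15
ADD R2, 4 → R2=200+4=204
SUB R1, 1 → R1=9-1=8
CMP R1, 4  (cmp 8,4)
JNZ again: taken
ADD R5, 15 → R5=(-15)+15=0
LOAD R5, [R2] → R5=M[204]=-5
SUB R5, 20 → R5=(-5)-20=-25
ADD R2, 4 → R2=204+4=208
SUB R1, 1 → R1=8-1=7
CMP R1, 4  (cmp 7,4)
JNZ again: taken
ADD R5, 15 → R5=(-25)+15=-10
LOAD R5, [R2] → R5=M[208]=20
SUB R5, 20 → R5=20-20=0
ADD R2, 4 → R2=208+4=212
SUB R1, 1 → R1=7-1=6
CMP R1, 4  (cmp 6,4)
JNZ again: taken
ADD R5, 15 → R5=0+15=15
LOAD R5, [R2] → R5=M[212]=-2
SUB R5, 20 → R5=(-2)-20=-22
ADD R2, 4 → R2=212+4=216
SUB R1, 1 → R1=6-1=5
CMP R1, 4  (cmp 5,4)
JNZ again: taken
ADD R5, 15 → R5=(-22)+15=-7
LOAD R5, [R2] → R5=M[216]=-7
SUB R5, 20 → R5=(-7)-20=-27
ADD R2, 4 → R2=216+4=220
SUB R1, 1 → R1=5-1=4
CMP R1, 4  (cmp 4,4)
JNZ again: not taken
AND R5, 15 → R5=(-27)&15=5
halt.
Total executed instructions: 40.

40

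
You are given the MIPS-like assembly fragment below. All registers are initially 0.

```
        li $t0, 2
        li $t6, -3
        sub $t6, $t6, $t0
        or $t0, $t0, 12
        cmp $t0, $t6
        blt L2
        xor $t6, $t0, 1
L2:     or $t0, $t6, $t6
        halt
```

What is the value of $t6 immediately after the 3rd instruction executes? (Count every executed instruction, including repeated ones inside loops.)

li $t0, 2 → $t0=2
li $t6, -3 → $t6=-3
sub $t6, $t6, $t0 → $t6=(-3)-2=-5
After step 3: $t6 = -5.

-5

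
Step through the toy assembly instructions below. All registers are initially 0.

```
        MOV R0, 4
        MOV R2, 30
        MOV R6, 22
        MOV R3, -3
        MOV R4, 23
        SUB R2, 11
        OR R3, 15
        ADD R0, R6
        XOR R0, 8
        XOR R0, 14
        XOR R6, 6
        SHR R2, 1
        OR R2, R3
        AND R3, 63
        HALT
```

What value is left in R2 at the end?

MOV R0, 4 → R0=4
MOV R2, 30 → R2=30
MOV R6, 22 → R6=22
MOV R3, -3 → R3=-3
MOV R4, 23 → R4=23
SUB R2, 11 → R2=30-11=19
OR R3, 15 → R3=(-3)|15=-1
ADD R0, R6 → R0=4+22=26
XOR R0, 8 → R0=26^8=18
XOR R0, 14 → R0=18^14=28
XOR R6, 6 → R6=22^6=16
SHR R2, 1 → R2=19>>1=9
OR R2, R3 → R2=9|(-1)=-1
AND R3, 63 → R3=(-1)&63=63
halt.

-1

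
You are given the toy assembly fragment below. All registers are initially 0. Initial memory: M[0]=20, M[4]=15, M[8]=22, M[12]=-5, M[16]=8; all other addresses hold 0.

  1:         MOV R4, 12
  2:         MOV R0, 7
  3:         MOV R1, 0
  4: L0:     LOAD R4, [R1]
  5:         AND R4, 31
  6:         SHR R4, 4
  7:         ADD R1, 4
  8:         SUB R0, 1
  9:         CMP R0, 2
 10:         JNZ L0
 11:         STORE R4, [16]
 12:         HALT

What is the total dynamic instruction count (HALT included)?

after MOV R4, 12: R4=12
after MOV R0, 7: R0=7
after MOV R1, 0: R1=0
after LOAD R4, [R1]: R4=M[0]=20
after AND R4, 31: R4=20&31=20
after SHR R4, 4: R4=20>>4=1
after ADD R1, 4: R1=0+4=4
after SUB R0, 1: R0=7-1=6
CMP R0, 2  (cmp 6,2)
JNZ L0: taken
after LOAD R4, [R1]: R4=M[4]=15
after AND R4, 31: R4=15&31=15
after SHR R4, 4: R4=15>>4=0
after ADD R1, 4: R1=4+4=8
after SUB R0, 1: R0=6-1=5
CMP R0, 2  (cmp 5,2)
JNZ L0: taken
after LOAD R4, [R1]: R4=M[8]=22
after AND R4, 31: R4=22&31=22
after SHR R4, 4: R4=22>>4=1
after ADD R1, 4: R1=8+4=12
after SUB R0, 1: R0=5-1=4
CMP R0, 2  (cmp 4,2)
JNZ L0: taken
after LOAD R4, [R1]: R4=M[12]=-5
after AND R4, 31: R4=(-5)&31=27
after SHR R4, 4: R4=27>>4=1
after ADD R1, 4: R1=12+4=16
after SUB R0, 1: R0=4-1=3
CMP R0, 2  (cmp 3,2)
JNZ L0: taken
after LOAD R4, [R1]: R4=M[16]=8
after AND R4, 31: R4=8&31=8
after SHR R4, 4: R4=8>>4=0
after ADD R1, 4: R1=16+4=20
after SUB R0, 1: R0=3-1=2
CMP R0, 2  (cmp 2,2)
JNZ L0: not taken
STORE R4, [16] → M[16]=0
halt.
Total executed instructions: 40.

40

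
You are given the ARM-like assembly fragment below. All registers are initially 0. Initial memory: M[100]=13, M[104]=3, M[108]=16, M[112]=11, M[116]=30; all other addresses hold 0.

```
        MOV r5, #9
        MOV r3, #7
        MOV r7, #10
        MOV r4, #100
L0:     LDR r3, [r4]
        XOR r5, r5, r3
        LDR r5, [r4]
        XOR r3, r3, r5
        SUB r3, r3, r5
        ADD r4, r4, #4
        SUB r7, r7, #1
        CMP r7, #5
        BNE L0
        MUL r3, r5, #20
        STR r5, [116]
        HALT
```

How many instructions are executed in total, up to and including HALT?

MOV r5, #9 → r5=9
MOV r3, #7 → r3=7
MOV r7, #10 → r7=10
MOV r4, #100 → r4=100
LDR r3, [r4] → r3=M[100]=13
XOR r5, r5, r3 → r5=9^13=4
LDR r5, [r4] → r5=M[100]=13
XOR r3, r3, r5 → r3=13^13=0
SUB r3, r3, r5 → r3=0-13=-13
ADD r4, r4, #4 → r4=100+4=104
SUB r7, r7, #1 → r7=10-1=9
CMP r7, #5  (cmp 9,5)
BNE L0: taken
LDR r3, [r4] → r3=M[104]=3
XOR r5, r5, r3 → r5=13^3=14
LDR r5, [r4] → r5=M[104]=3
XOR r3, r3, r5 → r3=3^3=0
SUB r3, r3, r5 → r3=0-3=-3
ADD r4, r4, #4 → r4=104+4=108
SUB r7, r7, #1 → r7=9-1=8
CMP r7, #5  (cmp 8,5)
BNE L0: taken
LDR r3, [r4] → r3=M[108]=16
XOR r5, r5, r3 → r5=3^16=19
LDR r5, [r4] → r5=M[108]=16
XOR r3, r3, r5 → r3=16^16=0
SUB r3, r3, r5 → r3=0-16=-16
ADD r4, r4, #4 → r4=108+4=112
SUB r7, r7, #1 → r7=8-1=7
CMP r7, #5  (cmp 7,5)
BNE L0: taken
LDR r3, [r4] → r3=M[112]=11
XOR r5, r5, r3 → r5=16^11=27
LDR r5, [r4] → r5=M[112]=11
XOR r3, r3, r5 → r3=11^11=0
SUB r3, r3, r5 → r3=0-11=-11
ADD r4, r4, #4 → r4=112+4=116
SUB r7, r7, #1 → r7=7-1=6
CMP r7, #5  (cmp 6,5)
BNE L0: taken
LDR r3, [r4] → r3=M[116]=30
XOR r5, r5, r3 → r5=11^30=21
LDR r5, [r4] → r5=M[116]=30
XOR r3, r3, r5 → r3=30^30=0
SUB r3, r3, r5 → r3=0-30=-30
ADD r4, r4, #4 → r4=116+4=120
SUB r7, r7, #1 → r7=6-1=5
CMP r7, #5  (cmp 5,5)
BNE L0: not taken
MUL r3, r5, #20 → r3=30*20=600
STR r5, [116] → M[116]=30
halt.
Total executed instructions: 52.

52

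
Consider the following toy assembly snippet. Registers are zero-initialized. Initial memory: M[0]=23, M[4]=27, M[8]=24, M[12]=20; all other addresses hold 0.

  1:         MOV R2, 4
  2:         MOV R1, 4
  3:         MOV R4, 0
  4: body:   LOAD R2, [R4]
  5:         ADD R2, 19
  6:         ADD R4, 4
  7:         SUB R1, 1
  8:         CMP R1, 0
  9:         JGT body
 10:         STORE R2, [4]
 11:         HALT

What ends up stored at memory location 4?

R2=4
R1=4
R4=0
R2=M[0]=23
R2=23+19=42
R4=0+4=4
R1=4-1=3
CMP R1, 0  (cmp 3,0)
JGT body: taken
R2=M[4]=27
R2=27+19=46
R4=4+4=8
R1=3-1=2
CMP R1, 0  (cmp 2,0)
JGT body: taken
R2=M[8]=24
R2=24+19=43
R4=8+4=12
R1=2-1=1
CMP R1, 0  (cmp 1,0)
JGT body: taken
R2=M[12]=20
R2=20+19=39
R4=12+4=16
R1=1-1=0
CMP R1, 0  (cmp 0,0)
JGT body: not taken
STORE R2, [4] → M[4]=39
halt.

39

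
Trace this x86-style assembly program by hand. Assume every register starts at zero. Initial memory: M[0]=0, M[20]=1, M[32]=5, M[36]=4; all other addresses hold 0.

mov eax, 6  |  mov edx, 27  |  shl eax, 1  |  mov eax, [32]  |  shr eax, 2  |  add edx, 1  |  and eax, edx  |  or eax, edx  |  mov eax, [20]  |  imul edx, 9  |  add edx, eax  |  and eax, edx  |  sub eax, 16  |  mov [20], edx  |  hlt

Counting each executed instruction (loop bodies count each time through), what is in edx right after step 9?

28

after mov eax, 6: eax=6
after mov edx, 27: edx=27
after shl eax, 1: eax=6<<1=12
after mov eax, [32]: eax=M[32]=5
after shr eax, 2: eax=5>>2=1
after add edx, 1: edx=27+1=28
after and eax, edx: eax=1&28=0
after or eax, edx: eax=0|28=28
after mov eax, [20]: eax=M[20]=1
After step 9: edx = 28.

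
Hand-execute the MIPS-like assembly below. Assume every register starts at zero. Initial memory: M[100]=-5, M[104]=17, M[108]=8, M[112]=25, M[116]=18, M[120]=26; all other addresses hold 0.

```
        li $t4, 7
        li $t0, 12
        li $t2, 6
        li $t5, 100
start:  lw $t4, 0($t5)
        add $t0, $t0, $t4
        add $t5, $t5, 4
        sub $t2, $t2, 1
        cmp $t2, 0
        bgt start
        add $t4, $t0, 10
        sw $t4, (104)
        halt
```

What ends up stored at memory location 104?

li $t4, 7 → $t4=7
li $t0, 12 → $t0=12
li $t2, 6 → $t2=6
li $t5, 100 → $t5=100
lw $t4, 0($t5) → $t4=M[100]=-5
add $t0, $t0, $t4 → $t0=12+(-5)=7
add $t5, $t5, 4 → $t5=100+4=104
sub $t2, $t2, 1 → $t2=6-1=5
cmp $t2, 0  (cmp 5,0)
bgt start: taken
lw $t4, 0($t5) → $t4=M[104]=17
add $t0, $t0, $t4 → $t0=7+17=24
add $t5, $t5, 4 → $t5=104+4=108
sub $t2, $t2, 1 → $t2=5-1=4
cmp $t2, 0  (cmp 4,0)
bgt start: taken
lw $t4, 0($t5) → $t4=M[108]=8
add $t0, $t0, $t4 → $t0=24+8=32
add $t5, $t5, 4 → $t5=108+4=112
sub $t2, $t2, 1 → $t2=4-1=3
cmp $t2, 0  (cmp 3,0)
bgt start: taken
lw $t4, 0($t5) → $t4=M[112]=25
add $t0, $t0, $t4 → $t0=32+25=57
add $t5, $t5, 4 → $t5=112+4=116
sub $t2, $t2, 1 → $t2=3-1=2
cmp $t2, 0  (cmp 2,0)
bgt start: taken
lw $t4, 0($t5) → $t4=M[116]=18
add $t0, $t0, $t4 → $t0=57+18=75
add $t5, $t5, 4 → $t5=116+4=120
sub $t2, $t2, 1 → $t2=2-1=1
cmp $t2, 0  (cmp 1,0)
bgt start: taken
lw $t4, 0($t5) → $t4=M[120]=26
add $t0, $t0, $t4 → $t0=75+26=101
add $t5, $t5, 4 → $t5=120+4=124
sub $t2, $t2, 1 → $t2=1-1=0
cmp $t2, 0  (cmp 0,0)
bgt start: not taken
add $t4, $t0, 10 → $t4=101+10=111
sw $t4, (104) → M[104]=111
halt.

111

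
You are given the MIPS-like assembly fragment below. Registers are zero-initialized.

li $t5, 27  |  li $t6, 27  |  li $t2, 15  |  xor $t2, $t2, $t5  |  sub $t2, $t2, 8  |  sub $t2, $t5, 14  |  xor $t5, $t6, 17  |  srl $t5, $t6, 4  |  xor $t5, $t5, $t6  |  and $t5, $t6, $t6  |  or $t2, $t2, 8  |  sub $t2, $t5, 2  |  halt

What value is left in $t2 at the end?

li $t5, 27 → $t5=27
li $t6, 27 → $t6=27
li $t2, 15 → $t2=15
xor $t2, $t2, $t5 → $t2=15^27=20
sub $t2, $t2, 8 → $t2=20-8=12
sub $t2, $t5, 14 → $t2=27-14=13
xor $t5, $t6, 17 → $t5=27^17=10
srl $t5, $t6, 4 → $t5=27>>4=1
xor $t5, $t5, $t6 → $t5=1^27=26
and $t5, $t6, $t6 → $t5=27&27=27
or $t2, $t2, 8 → $t2=13|8=13
sub $t2, $t5, 2 → $t2=27-2=25
halt.

25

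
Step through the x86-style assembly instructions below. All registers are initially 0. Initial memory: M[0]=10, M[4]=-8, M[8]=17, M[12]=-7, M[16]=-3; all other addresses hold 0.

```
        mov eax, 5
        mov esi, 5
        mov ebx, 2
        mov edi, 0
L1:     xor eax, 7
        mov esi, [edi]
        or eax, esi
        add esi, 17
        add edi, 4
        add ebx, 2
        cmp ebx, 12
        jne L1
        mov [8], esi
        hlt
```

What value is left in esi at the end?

eax=5
esi=5
ebx=2
edi=0
eax=5^7=2
esi=M[0]=10
eax=2|10=10
esi=10+17=27
edi=0+4=4
ebx=2+2=4
cmp ebx, 12  (cmp 4,12)
jne L1: taken
eax=10^7=13
esi=M[4]=-8
eax=13|(-8)=-3
esi=(-8)+17=9
edi=4+4=8
ebx=4+2=6
cmp ebx, 12  (cmp 6,12)
jne L1: taken
eax=(-3)^7=-6
esi=M[8]=17
eax=(-6)|17=-5
esi=17+17=34
edi=8+4=12
ebx=6+2=8
cmp ebx, 12  (cmp 8,12)
jne L1: taken
eax=(-5)^7=-4
esi=M[12]=-7
eax=(-4)|(-7)=-3
esi=(-7)+17=10
edi=12+4=16
ebx=8+2=10
cmp ebx, 12  (cmp 10,12)
jne L1: taken
eax=(-3)^7=-6
esi=M[16]=-3
eax=(-6)|(-3)=-1
esi=(-3)+17=14
edi=16+4=20
ebx=10+2=12
cmp ebx, 12  (cmp 12,12)
jne L1: not taken
mov [8], esi → M[8]=14
halt.

14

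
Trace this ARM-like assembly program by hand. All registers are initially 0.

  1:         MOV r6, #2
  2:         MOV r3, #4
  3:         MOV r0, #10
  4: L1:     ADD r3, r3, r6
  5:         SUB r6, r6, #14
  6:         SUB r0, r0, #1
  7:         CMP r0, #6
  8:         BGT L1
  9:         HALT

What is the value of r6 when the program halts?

-54

MOV r6, #2 → r6=2
MOV r3, #4 → r3=4
MOV r0, #10 → r0=10
ADD r3, r3, r6 → r3=4+2=6
SUB r6, r6, #14 → r6=2-14=-12
SUB r0, r0, #1 → r0=10-1=9
CMP r0, #6  (cmp 9,6)
BGT L1: taken
ADD r3, r3, r6 → r3=6+(-12)=-6
SUB r6, r6, #14 → r6=(-12)-14=-26
SUB r0, r0, #1 → r0=9-1=8
CMP r0, #6  (cmp 8,6)
BGT L1: taken
ADD r3, r3, r6 → r3=(-6)+(-26)=-32
SUB r6, r6, #14 → r6=(-26)-14=-40
SUB r0, r0, #1 → r0=8-1=7
CMP r0, #6  (cmp 7,6)
BGT L1: taken
ADD r3, r3, r6 → r3=(-32)+(-40)=-72
SUB r6, r6, #14 → r6=(-40)-14=-54
SUB r0, r0, #1 → r0=7-1=6
CMP r0, #6  (cmp 6,6)
BGT L1: not taken
halt.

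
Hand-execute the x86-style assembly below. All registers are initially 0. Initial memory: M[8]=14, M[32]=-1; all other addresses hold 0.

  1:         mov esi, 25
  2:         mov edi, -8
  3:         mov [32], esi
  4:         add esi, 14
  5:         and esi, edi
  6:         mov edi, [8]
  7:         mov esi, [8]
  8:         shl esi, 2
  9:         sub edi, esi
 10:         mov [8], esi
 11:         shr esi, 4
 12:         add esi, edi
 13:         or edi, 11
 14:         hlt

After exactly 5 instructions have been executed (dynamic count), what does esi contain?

32

after mov esi, 25: esi=25
after mov edi, -8: edi=-8
mov [32], esi → M[32]=25
after add esi, 14: esi=25+14=39
after and esi, edi: esi=39&(-8)=32
After step 5: esi = 32.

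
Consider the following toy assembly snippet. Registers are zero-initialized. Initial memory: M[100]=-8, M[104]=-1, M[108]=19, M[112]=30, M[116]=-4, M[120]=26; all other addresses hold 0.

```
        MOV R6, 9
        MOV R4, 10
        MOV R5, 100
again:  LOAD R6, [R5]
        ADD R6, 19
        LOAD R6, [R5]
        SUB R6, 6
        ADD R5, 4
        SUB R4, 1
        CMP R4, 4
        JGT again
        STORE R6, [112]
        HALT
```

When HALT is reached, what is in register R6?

after MOV R6, 9: R6=9
after MOV R4, 10: R4=10
after MOV R5, 100: R5=100
after LOAD R6, [R5]: R6=M[100]=-8
after ADD R6, 19: R6=(-8)+19=11
after LOAD R6, [R5]: R6=M[100]=-8
after SUB R6, 6: R6=(-8)-6=-14
after ADD R5, 4: R5=100+4=104
after SUB R4, 1: R4=10-1=9
CMP R4, 4  (cmp 9,4)
JGT again: taken
after LOAD R6, [R5]: R6=M[104]=-1
after ADD R6, 19: R6=(-1)+19=18
after LOAD R6, [R5]: R6=M[104]=-1
after SUB R6, 6: R6=(-1)-6=-7
after ADD R5, 4: R5=104+4=108
after SUB R4, 1: R4=9-1=8
CMP R4, 4  (cmp 8,4)
JGT again: taken
after LOAD R6, [R5]: R6=M[108]=19
after ADD R6, 19: R6=19+19=38
after LOAD R6, [R5]: R6=M[108]=19
after SUB R6, 6: R6=19-6=13
after ADD R5, 4: R5=108+4=112
after SUB R4, 1: R4=8-1=7
CMP R4, 4  (cmp 7,4)
JGT again: taken
after LOAD R6, [R5]: R6=M[112]=30
after ADD R6, 19: R6=30+19=49
after LOAD R6, [R5]: R6=M[112]=30
after SUB R6, 6: R6=30-6=24
after ADD R5, 4: R5=112+4=116
after SUB R4, 1: R4=7-1=6
CMP R4, 4  (cmp 6,4)
JGT again: taken
after LOAD R6, [R5]: R6=M[116]=-4
after ADD R6, 19: R6=(-4)+19=15
after LOAD R6, [R5]: R6=M[116]=-4
after SUB R6, 6: R6=(-4)-6=-10
after ADD R5, 4: R5=116+4=120
after SUB R4, 1: R4=6-1=5
CMP R4, 4  (cmp 5,4)
JGT again: taken
after LOAD R6, [R5]: R6=M[120]=26
after ADD R6, 19: R6=26+19=45
after LOAD R6, [R5]: R6=M[120]=26
after SUB R6, 6: R6=26-6=20
after ADD R5, 4: R5=120+4=124
after SUB R4, 1: R4=5-1=4
CMP R4, 4  (cmp 4,4)
JGT again: not taken
STORE R6, [112] → M[112]=20
halt.

20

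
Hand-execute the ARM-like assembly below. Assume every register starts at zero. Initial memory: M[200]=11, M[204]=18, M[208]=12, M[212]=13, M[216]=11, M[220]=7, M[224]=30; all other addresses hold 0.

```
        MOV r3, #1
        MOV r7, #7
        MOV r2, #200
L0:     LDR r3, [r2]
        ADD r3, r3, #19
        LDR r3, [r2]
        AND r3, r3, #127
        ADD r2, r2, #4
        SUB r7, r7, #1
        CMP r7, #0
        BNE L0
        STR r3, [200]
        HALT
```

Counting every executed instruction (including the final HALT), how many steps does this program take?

r3=1
r7=7
r2=200
r3=M[200]=11
r3=11+19=30
r3=M[200]=11
r3=11&127=11
r2=200+4=204
r7=7-1=6
CMP r7, #0  (cmp 6,0)
BNE L0: taken
r3=M[204]=18
r3=18+19=37
r3=M[204]=18
r3=18&127=18
r2=204+4=208
r7=6-1=5
CMP r7, #0  (cmp 5,0)
BNE L0: taken
r3=M[208]=12
r3=12+19=31
r3=M[208]=12
r3=12&127=12
r2=208+4=212
r7=5-1=4
CMP r7, #0  (cmp 4,0)
BNE L0: taken
r3=M[212]=13
r3=13+19=32
r3=M[212]=13
r3=13&127=13
r2=212+4=216
r7=4-1=3
CMP r7, #0  (cmp 3,0)
BNE L0: taken
r3=M[216]=11
r3=11+19=30
r3=M[216]=11
r3=11&127=11
r2=216+4=220
r7=3-1=2
CMP r7, #0  (cmp 2,0)
BNE L0: taken
r3=M[220]=7
r3=7+19=26
r3=M[220]=7
r3=7&127=7
r2=220+4=224
r7=2-1=1
CMP r7, #0  (cmp 1,0)
BNE L0: taken
r3=M[224]=30
r3=30+19=49
r3=M[224]=30
r3=30&127=30
r2=224+4=228
r7=1-1=0
CMP r7, #0  (cmp 0,0)
BNE L0: not taken
STR r3, [200] → M[200]=30
halt.
Total executed instructions: 61.

61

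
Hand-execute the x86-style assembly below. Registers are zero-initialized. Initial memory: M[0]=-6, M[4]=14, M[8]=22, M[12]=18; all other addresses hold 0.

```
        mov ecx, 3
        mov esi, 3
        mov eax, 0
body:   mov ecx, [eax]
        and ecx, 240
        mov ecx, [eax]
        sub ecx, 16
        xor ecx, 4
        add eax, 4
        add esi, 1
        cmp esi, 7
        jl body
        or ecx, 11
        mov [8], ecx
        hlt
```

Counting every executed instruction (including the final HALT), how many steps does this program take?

ecx=3
esi=3
eax=0
ecx=M[0]=-6
ecx=(-6)&240=240
ecx=M[0]=-6
ecx=(-6)-16=-22
ecx=(-22)^4=-18
eax=0+4=4
esi=3+1=4
cmp esi, 7  (cmp 4,7)
jl body: taken
ecx=M[4]=14
ecx=14&240=0
ecx=M[4]=14
ecx=14-16=-2
ecx=(-2)^4=-6
eax=4+4=8
esi=4+1=5
cmp esi, 7  (cmp 5,7)
jl body: taken
ecx=M[8]=22
ecx=22&240=16
ecx=M[8]=22
ecx=22-16=6
ecx=6^4=2
eax=8+4=12
esi=5+1=6
cmp esi, 7  (cmp 6,7)
jl body: taken
ecx=M[12]=18
ecx=18&240=16
ecx=M[12]=18
ecx=18-16=2
ecx=2^4=6
eax=12+4=16
esi=6+1=7
cmp esi, 7  (cmp 7,7)
jl body: not taken
ecx=6|11=15
mov [8], ecx → M[8]=15
halt.
Total executed instructions: 42.

42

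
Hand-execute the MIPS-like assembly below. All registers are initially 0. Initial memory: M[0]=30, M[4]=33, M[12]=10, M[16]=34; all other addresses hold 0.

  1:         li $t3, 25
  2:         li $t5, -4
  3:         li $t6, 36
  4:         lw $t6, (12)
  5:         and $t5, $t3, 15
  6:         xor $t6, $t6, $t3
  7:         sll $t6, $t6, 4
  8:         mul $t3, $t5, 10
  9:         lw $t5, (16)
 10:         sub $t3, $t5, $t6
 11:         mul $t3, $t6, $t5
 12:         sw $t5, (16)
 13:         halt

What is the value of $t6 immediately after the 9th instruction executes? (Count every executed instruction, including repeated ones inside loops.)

304

li $t3, 25 → $t3=25
li $t5, -4 → $t5=-4
li $t6, 36 → $t6=36
lw $t6, (12) → $t6=M[12]=10
and $t5, $t3, 15 → $t5=25&15=9
xor $t6, $t6, $t3 → $t6=10^25=19
sll $t6, $t6, 4 → $t6=19<<4=304
mul $t3, $t5, 10 → $t3=9*10=90
lw $t5, (16) → $t5=M[16]=34
After step 9: $t6 = 304.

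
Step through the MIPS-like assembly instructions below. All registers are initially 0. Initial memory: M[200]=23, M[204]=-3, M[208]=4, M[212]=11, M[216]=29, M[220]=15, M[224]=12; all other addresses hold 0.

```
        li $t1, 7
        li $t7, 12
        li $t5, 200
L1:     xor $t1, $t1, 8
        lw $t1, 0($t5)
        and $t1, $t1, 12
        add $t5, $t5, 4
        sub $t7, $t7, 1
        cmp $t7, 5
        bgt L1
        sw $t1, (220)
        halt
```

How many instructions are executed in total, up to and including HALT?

after li $t1, 7: $t1=7
after li $t7, 12: $t7=12
after li $t5, 200: $t5=200
after xor $t1, $t1, 8: $t1=7^8=15
after lw $t1, 0($t5): $t1=M[200]=23
after and $t1, $t1, 12: $t1=23&12=4
after add $t5, $t5, 4: $t5=200+4=204
after sub $t7, $t7, 1: $t7=12-1=11
cmp $t7, 5  (cmp 11,5)
bgt L1: taken
after xor $t1, $t1, 8: $t1=4^8=12
after lw $t1, 0($t5): $t1=M[204]=-3
after and $t1, $t1, 12: $t1=(-3)&12=12
after add $t5, $t5, 4: $t5=204+4=208
after sub $t7, $t7, 1: $t7=11-1=10
cmp $t7, 5  (cmp 10,5)
bgt L1: taken
after xor $t1, $t1, 8: $t1=12^8=4
after lw $t1, 0($t5): $t1=M[208]=4
after and $t1, $t1, 12: $t1=4&12=4
after add $t5, $t5, 4: $t5=208+4=212
after sub $t7, $t7, 1: $t7=10-1=9
cmp $t7, 5  (cmp 9,5)
bgt L1: taken
after xor $t1, $t1, 8: $t1=4^8=12
after lw $t1, 0($t5): $t1=M[212]=11
after and $t1, $t1, 12: $t1=11&12=8
after add $t5, $t5, 4: $t5=212+4=216
after sub $t7, $t7, 1: $t7=9-1=8
cmp $t7, 5  (cmp 8,5)
bgt L1: taken
after xor $t1, $t1, 8: $t1=8^8=0
after lw $t1, 0($t5): $t1=M[216]=29
after and $t1, $t1, 12: $t1=29&12=12
after add $t5, $t5, 4: $t5=216+4=220
after sub $t7, $t7, 1: $t7=8-1=7
cmp $t7, 5  (cmp 7,5)
bgt L1: taken
after xor $t1, $t1, 8: $t1=12^8=4
after lw $t1, 0($t5): $t1=M[220]=15
after and $t1, $t1, 12: $t1=15&12=12
after add $t5, $t5, 4: $t5=220+4=224
after sub $t7, $t7, 1: $t7=7-1=6
cmp $t7, 5  (cmp 6,5)
bgt L1: taken
after xor $t1, $t1, 8: $t1=12^8=4
after lw $t1, 0($t5): $t1=M[224]=12
after and $t1, $t1, 12: $t1=12&12=12
after add $t5, $t5, 4: $t5=224+4=228
after sub $t7, $t7, 1: $t7=6-1=5
cmp $t7, 5  (cmp 5,5)
bgt L1: not taken
sw $t1, (220) → M[220]=12
halt.
Total executed instructions: 54.

54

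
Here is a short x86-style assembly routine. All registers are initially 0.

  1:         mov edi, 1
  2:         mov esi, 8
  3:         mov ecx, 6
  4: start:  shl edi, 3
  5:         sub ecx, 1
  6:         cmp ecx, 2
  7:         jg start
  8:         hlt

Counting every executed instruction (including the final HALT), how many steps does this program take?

edi=1
esi=8
ecx=6
edi=1<<3=8
ecx=6-1=5
cmp ecx, 2  (cmp 5,2)
jg start: taken
edi=8<<3=64
ecx=5-1=4
cmp ecx, 2  (cmp 4,2)
jg start: taken
edi=64<<3=512
ecx=4-1=3
cmp ecx, 2  (cmp 3,2)
jg start: taken
edi=512<<3=4096
ecx=3-1=2
cmp ecx, 2  (cmp 2,2)
jg start: not taken
halt.
Total executed instructions: 20.

20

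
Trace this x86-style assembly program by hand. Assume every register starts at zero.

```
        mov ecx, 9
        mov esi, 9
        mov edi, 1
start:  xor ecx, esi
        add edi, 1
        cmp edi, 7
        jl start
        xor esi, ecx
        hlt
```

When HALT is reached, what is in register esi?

0

after mov ecx, 9: ecx=9
after mov esi, 9: esi=9
after mov edi, 1: edi=1
after xor ecx, esi: ecx=9^9=0
after add edi, 1: edi=1+1=2
cmp edi, 7  (cmp 2,7)
jl start: taken
after xor ecx, esi: ecx=0^9=9
after add edi, 1: edi=2+1=3
cmp edi, 7  (cmp 3,7)
jl start: taken
after xor ecx, esi: ecx=9^9=0
after add edi, 1: edi=3+1=4
cmp edi, 7  (cmp 4,7)
jl start: taken
after xor ecx, esi: ecx=0^9=9
after add edi, 1: edi=4+1=5
cmp edi, 7  (cmp 5,7)
jl start: taken
after xor ecx, esi: ecx=9^9=0
after add edi, 1: edi=5+1=6
cmp edi, 7  (cmp 6,7)
jl start: taken
after xor ecx, esi: ecx=0^9=9
after add edi, 1: edi=6+1=7
cmp edi, 7  (cmp 7,7)
jl start: not taken
after xor esi, ecx: esi=9^9=0
halt.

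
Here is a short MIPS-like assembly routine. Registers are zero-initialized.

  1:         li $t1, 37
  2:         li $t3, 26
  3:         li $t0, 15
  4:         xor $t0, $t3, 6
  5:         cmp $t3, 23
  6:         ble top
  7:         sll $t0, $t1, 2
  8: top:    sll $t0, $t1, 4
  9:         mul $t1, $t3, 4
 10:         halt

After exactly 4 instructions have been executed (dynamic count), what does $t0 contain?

after li $t1, 37: $t1=37
after li $t3, 26: $t3=26
after li $t0, 15: $t0=15
after xor $t0, $t3, 6: $t0=26^6=28
After step 4: $t0 = 28.

28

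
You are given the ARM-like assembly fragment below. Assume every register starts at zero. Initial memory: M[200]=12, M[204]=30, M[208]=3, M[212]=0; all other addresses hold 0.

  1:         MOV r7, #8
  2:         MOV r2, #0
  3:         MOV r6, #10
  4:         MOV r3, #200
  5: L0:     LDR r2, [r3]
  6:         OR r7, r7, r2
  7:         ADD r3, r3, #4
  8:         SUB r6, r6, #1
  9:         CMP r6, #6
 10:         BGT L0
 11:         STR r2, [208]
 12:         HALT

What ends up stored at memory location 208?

MOV r7, #8 → r7=8
MOV r2, #0 → r2=0
MOV r6, #10 → r6=10
MOV r3, #200 → r3=200
LDR r2, [r3] → r2=M[200]=12
OR r7, r7, r2 → r7=8|12=12
ADD r3, r3, #4 → r3=200+4=204
SUB r6, r6, #1 → r6=10-1=9
CMP r6, #6  (cmp 9,6)
BGT L0: taken
LDR r2, [r3] → r2=M[204]=30
OR r7, r7, r2 → r7=12|30=30
ADD r3, r3, #4 → r3=204+4=208
SUB r6, r6, #1 → r6=9-1=8
CMP r6, #6  (cmp 8,6)
BGT L0: taken
LDR r2, [r3] → r2=M[208]=3
OR r7, r7, r2 → r7=30|3=31
ADD r3, r3, #4 → r3=208+4=212
SUB r6, r6, #1 → r6=8-1=7
CMP r6, #6  (cmp 7,6)
BGT L0: taken
LDR r2, [r3] → r2=M[212]=0
OR r7, r7, r2 → r7=31|0=31
ADD r3, r3, #4 → r3=212+4=216
SUB r6, r6, #1 → r6=7-1=6
CMP r6, #6  (cmp 6,6)
BGT L0: not taken
STR r2, [208] → M[208]=0
halt.

0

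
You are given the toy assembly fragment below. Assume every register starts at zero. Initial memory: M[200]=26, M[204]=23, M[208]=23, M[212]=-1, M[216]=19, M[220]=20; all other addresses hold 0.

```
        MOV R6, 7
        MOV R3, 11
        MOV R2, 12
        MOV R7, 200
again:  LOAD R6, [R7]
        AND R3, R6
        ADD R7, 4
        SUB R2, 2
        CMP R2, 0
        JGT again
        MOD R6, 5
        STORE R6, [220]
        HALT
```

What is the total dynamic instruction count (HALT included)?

43

after MOV R6, 7: R6=7
after MOV R3, 11: R3=11
after MOV R2, 12: R2=12
after MOV R7, 200: R7=200
after LOAD R6, [R7]: R6=M[200]=26
after AND R3, R6: R3=11&26=10
after ADD R7, 4: R7=200+4=204
after SUB R2, 2: R2=12-2=10
CMP R2, 0  (cmp 10,0)
JGT again: taken
after LOAD R6, [R7]: R6=M[204]=23
after AND R3, R6: R3=10&23=2
after ADD R7, 4: R7=204+4=208
after SUB R2, 2: R2=10-2=8
CMP R2, 0  (cmp 8,0)
JGT again: taken
after LOAD R6, [R7]: R6=M[208]=23
after AND R3, R6: R3=2&23=2
after ADD R7, 4: R7=208+4=212
after SUB R2, 2: R2=8-2=6
CMP R2, 0  (cmp 6,0)
JGT again: taken
after LOAD R6, [R7]: R6=M[212]=-1
after AND R3, R6: R3=2&(-1)=2
after ADD R7, 4: R7=212+4=216
after SUB R2, 2: R2=6-2=4
CMP R2, 0  (cmp 4,0)
JGT again: taken
after LOAD R6, [R7]: R6=M[216]=19
after AND R3, R6: R3=2&19=2
after ADD R7, 4: R7=216+4=220
after SUB R2, 2: R2=4-2=2
CMP R2, 0  (cmp 2,0)
JGT again: taken
after LOAD R6, [R7]: R6=M[220]=20
after AND R3, R6: R3=2&20=0
after ADD R7, 4: R7=220+4=224
after SUB R2, 2: R2=2-2=0
CMP R2, 0  (cmp 0,0)
JGT again: not taken
after MOD R6, 5: R6=20%5=0
STORE R6, [220] → M[220]=0
halt.
Total executed instructions: 43.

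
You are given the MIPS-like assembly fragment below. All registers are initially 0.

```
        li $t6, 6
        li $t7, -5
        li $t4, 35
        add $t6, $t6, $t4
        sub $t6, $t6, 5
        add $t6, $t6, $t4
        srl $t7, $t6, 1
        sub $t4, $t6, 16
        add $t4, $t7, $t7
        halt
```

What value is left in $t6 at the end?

$t6=6
$t7=-5
$t4=35
$t6=6+35=41
$t6=41-5=36
$t6=36+35=71
$t7=71>>1=35
$t4=71-16=55
$t4=35+35=70
halt.

71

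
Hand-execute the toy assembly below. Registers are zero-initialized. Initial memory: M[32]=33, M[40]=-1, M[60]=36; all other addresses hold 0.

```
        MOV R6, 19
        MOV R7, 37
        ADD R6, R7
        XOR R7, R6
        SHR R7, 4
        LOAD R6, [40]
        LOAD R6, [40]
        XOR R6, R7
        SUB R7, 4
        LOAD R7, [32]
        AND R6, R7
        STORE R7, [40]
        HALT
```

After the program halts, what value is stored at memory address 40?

after MOV R6, 19: R6=19
after MOV R7, 37: R7=37
after ADD R6, R7: R6=19+37=56
after XOR R7, R6: R7=37^56=29
after SHR R7, 4: R7=29>>4=1
after LOAD R6, [40]: R6=M[40]=-1
after LOAD R6, [40]: R6=M[40]=-1
after XOR R6, R7: R6=(-1)^1=-2
after SUB R7, 4: R7=1-4=-3
after LOAD R7, [32]: R7=M[32]=33
after AND R6, R7: R6=(-2)&33=32
STORE R7, [40] → M[40]=33
halt.

33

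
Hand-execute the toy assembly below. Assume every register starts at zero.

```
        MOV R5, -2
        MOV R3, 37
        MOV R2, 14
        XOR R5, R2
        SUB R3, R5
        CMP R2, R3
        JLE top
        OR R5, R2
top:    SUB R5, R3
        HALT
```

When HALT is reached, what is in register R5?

-69

R5=-2
R3=37
R2=14
R5=(-2)^14=-16
R3=37-(-16)=53
CMP R2, R3  (cmp 14,53)
JLE top: taken
R5=(-16)-53=-69
halt.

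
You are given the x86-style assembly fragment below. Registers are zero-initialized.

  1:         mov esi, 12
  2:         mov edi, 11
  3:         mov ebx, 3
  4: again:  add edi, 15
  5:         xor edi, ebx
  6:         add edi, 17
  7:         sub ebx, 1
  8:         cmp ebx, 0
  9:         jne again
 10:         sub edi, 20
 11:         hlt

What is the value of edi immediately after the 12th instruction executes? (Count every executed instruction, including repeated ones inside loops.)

after mov esi, 12: esi=12
after mov edi, 11: edi=11
after mov ebx, 3: ebx=3
after add edi, 15: edi=11+15=26
after xor edi, ebx: edi=26^3=25
after add edi, 17: edi=25+17=42
after sub ebx, 1: ebx=3-1=2
cmp ebx, 0  (cmp 2,0)
jne again: taken
after add edi, 15: edi=42+15=57
after xor edi, ebx: edi=57^2=59
after add edi, 17: edi=59+17=76
After step 12: edi = 76.

76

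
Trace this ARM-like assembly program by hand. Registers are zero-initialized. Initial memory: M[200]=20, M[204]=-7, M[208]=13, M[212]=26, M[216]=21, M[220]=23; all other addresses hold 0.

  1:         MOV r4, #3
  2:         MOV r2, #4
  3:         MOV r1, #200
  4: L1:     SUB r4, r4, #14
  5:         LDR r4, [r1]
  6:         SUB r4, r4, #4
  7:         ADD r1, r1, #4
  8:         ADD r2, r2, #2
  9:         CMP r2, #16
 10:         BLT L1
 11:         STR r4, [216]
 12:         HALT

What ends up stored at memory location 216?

19

MOV r4, #3 → r4=3
MOV r2, #4 → r2=4
MOV r1, #200 → r1=200
SUB r4, r4, #14 → r4=3-14=-11
LDR r4, [r1] → r4=M[200]=20
SUB r4, r4, #4 → r4=20-4=16
ADD r1, r1, #4 → r1=200+4=204
ADD r2, r2, #2 → r2=4+2=6
CMP r2, #16  (cmp 6,16)
BLT L1: taken
SUB r4, r4, #14 → r4=16-14=2
LDR r4, [r1] → r4=M[204]=-7
SUB r4, r4, #4 → r4=(-7)-4=-11
ADD r1, r1, #4 → r1=204+4=208
ADD r2, r2, #2 → r2=6+2=8
CMP r2, #16  (cmp 8,16)
BLT L1: taken
SUB r4, r4, #14 → r4=(-11)-14=-25
LDR r4, [r1] → r4=M[208]=13
SUB r4, r4, #4 → r4=13-4=9
ADD r1, r1, #4 → r1=208+4=212
ADD r2, r2, #2 → r2=8+2=10
CMP r2, #16  (cmp 10,16)
BLT L1: taken
SUB r4, r4, #14 → r4=9-14=-5
LDR r4, [r1] → r4=M[212]=26
SUB r4, r4, #4 → r4=26-4=22
ADD r1, r1, #4 → r1=212+4=216
ADD r2, r2, #2 → r2=10+2=12
CMP r2, #16  (cmp 12,16)
BLT L1: taken
SUB r4, r4, #14 → r4=22-14=8
LDR r4, [r1] → r4=M[216]=21
SUB r4, r4, #4 → r4=21-4=17
ADD r1, r1, #4 → r1=216+4=220
ADD r2, r2, #2 → r2=12+2=14
CMP r2, #16  (cmp 14,16)
BLT L1: taken
SUB r4, r4, #14 → r4=17-14=3
LDR r4, [r1] → r4=M[220]=23
SUB r4, r4, #4 → r4=23-4=19
ADD r1, r1, #4 → r1=220+4=224
ADD r2, r2, #2 → r2=14+2=16
CMP r2, #16  (cmp 16,16)
BLT L1: not taken
STR r4, [216] → M[216]=19
halt.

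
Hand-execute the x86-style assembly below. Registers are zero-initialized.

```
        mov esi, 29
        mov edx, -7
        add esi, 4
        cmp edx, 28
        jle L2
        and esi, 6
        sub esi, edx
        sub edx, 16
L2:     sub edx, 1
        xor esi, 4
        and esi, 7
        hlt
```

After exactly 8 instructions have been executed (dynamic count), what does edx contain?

-8

mov esi, 29 → esi=29
mov edx, -7 → edx=-7
add esi, 4 → esi=29+4=33
cmp edx, 28  (cmp -7,28)
jle L2: taken
sub edx, 1 → edx=(-7)-1=-8
xor esi, 4 → esi=33^4=37
and esi, 7 → esi=37&7=5
After step 8: edx = -8.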